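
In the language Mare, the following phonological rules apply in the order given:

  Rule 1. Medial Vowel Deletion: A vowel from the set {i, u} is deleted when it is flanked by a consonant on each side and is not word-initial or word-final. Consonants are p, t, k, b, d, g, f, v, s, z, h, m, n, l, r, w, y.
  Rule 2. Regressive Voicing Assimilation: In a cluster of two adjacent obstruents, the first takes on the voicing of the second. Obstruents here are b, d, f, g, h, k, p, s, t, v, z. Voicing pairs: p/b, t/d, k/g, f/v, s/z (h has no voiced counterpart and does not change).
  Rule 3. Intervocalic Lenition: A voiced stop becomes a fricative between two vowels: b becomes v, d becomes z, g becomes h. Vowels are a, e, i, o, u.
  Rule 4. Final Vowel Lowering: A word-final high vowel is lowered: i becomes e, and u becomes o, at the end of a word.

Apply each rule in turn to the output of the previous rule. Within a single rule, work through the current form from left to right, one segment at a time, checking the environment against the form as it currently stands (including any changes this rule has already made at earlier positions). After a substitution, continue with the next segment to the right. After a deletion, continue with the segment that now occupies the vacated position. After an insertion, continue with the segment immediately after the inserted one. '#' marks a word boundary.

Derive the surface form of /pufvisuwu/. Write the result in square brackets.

[pvfswo]

Rule 1 Medial Vowel Deletion: [pufvisuwu] → [pfvswu]
Rule 2 Regressive Voicing Assimilation: [pfvswu] → [pvfswu]
Rule 3 Intervocalic Lenition: no change — [pvfswu]
Rule 4 Final Vowel Lowering: [pvfswu] → [pvfswo]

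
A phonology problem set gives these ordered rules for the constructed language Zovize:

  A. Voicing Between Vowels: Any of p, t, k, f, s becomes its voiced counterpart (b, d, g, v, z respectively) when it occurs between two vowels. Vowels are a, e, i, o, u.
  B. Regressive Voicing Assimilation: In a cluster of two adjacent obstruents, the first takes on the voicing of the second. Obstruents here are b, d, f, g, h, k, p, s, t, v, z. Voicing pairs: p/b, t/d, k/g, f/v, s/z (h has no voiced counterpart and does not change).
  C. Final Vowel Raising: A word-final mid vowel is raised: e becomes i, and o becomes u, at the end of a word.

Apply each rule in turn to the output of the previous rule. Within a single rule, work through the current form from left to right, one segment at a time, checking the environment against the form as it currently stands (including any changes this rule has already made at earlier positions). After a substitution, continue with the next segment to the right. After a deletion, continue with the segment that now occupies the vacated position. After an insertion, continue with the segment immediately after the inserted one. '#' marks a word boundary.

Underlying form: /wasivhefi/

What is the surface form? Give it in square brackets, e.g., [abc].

A Voicing Between Vowels: [wasivhefi] → [wazivhevi]
B Regressive Voicing Assimilation: [wazivhevi] → [wazifhevi]
C Final Vowel Raising: no change — [wazifhevi]

[wazifhevi]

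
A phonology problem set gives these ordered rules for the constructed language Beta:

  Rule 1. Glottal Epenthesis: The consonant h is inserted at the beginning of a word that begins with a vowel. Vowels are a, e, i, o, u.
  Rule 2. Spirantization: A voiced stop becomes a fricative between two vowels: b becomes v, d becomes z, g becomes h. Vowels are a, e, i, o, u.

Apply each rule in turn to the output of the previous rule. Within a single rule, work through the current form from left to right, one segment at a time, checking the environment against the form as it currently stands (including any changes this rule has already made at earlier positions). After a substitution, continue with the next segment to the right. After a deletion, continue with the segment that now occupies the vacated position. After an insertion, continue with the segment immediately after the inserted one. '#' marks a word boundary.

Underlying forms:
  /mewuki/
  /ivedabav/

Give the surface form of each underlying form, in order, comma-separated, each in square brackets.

/mewuki/:
  Rule 1 Glottal Epenthesis: no change — [mewuki]
  Rule 2 Spirantization: no change — [mewuki]
/ivedabav/:
  Rule 1 Glottal Epenthesis: [ivedabav] → [hivedabav]
  Rule 2 Spirantization: [hivedabav] → [hivezavav]

[mewuki], [hivezavav]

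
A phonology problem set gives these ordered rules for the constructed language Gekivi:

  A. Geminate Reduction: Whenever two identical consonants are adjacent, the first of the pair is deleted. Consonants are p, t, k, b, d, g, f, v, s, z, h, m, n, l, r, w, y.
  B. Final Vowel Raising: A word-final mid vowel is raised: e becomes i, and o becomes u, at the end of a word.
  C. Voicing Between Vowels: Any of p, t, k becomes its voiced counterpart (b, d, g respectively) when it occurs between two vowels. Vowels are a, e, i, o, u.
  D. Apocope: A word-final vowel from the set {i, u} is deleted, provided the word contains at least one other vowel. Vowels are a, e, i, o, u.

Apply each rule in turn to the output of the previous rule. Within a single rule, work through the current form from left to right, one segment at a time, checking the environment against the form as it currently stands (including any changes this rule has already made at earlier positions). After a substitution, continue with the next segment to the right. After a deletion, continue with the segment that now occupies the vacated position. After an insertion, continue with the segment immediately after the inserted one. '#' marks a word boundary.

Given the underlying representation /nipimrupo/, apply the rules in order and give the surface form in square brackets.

A Geminate Reduction: no change — [nipimrupo]
B Final Vowel Raising: [nipimrupo] → [nipimrupu]
C Voicing Between Vowels: [nipimrupu] → [nibimrubu]
D Apocope: [nibimrubu] → [nibimrub]

[nibimrub]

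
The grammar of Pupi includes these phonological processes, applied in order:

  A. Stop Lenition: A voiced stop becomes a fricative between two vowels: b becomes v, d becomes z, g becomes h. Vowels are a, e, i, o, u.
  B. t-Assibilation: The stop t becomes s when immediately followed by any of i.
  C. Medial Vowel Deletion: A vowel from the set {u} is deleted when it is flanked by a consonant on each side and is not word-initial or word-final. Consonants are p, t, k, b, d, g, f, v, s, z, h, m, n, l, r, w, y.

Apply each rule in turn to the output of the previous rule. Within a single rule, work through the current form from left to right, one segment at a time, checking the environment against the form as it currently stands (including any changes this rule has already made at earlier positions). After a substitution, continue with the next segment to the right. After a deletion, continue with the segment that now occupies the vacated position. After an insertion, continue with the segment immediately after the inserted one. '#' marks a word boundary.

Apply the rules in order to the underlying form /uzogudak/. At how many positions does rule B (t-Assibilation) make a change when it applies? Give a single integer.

0

A Stop Lenition: [uzogudak] → [uzohuzak]
B t-Assibilation: no change — [uzohuzak]
C Medial Vowel Deletion: [uzohuzak] → [uzohzak]
Rule B changed 0 position(s).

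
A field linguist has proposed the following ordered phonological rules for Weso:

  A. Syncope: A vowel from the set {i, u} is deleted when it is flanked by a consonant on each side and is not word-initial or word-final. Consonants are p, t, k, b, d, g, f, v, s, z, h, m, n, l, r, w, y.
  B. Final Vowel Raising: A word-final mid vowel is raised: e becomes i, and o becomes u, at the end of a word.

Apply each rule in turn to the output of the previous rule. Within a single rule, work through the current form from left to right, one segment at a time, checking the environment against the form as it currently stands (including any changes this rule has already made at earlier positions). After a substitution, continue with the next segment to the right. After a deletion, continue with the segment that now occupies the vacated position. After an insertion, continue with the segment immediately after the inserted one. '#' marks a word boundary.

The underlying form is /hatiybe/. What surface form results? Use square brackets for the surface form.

[hatybi]

A Syncope: [hatiybe] → [hatybe]
B Final Vowel Raising: [hatybe] → [hatybi]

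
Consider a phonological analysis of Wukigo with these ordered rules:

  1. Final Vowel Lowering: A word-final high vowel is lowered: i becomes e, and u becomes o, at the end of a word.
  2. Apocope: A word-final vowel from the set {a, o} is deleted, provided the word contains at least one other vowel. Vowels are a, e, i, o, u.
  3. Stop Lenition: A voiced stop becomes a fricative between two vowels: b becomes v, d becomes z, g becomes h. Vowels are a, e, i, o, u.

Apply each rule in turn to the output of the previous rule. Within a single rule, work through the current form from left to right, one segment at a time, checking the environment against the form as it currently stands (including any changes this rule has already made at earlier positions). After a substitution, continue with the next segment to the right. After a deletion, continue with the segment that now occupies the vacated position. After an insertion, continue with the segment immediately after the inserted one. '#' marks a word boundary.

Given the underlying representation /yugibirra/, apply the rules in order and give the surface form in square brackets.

1 Final Vowel Lowering: no change — [yugibirra]
2 Apocope: [yugibirra] → [yugibirr]
3 Stop Lenition: [yugibirr] → [yuhivirr]

[yuhivirr]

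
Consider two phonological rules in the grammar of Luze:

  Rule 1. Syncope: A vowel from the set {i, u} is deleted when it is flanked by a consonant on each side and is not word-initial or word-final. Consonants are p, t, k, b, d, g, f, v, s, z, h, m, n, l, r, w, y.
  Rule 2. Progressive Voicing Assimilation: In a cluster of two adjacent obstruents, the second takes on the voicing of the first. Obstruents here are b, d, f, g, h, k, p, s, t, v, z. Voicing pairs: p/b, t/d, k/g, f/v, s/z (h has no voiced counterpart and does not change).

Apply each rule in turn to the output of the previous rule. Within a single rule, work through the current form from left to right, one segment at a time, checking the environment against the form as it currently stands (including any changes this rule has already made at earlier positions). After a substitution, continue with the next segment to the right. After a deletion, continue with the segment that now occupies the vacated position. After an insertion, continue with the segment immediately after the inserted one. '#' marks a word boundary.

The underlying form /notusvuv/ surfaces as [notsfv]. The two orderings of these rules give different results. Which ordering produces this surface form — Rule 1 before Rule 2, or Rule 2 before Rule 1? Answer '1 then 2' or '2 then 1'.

2 then 1

Order 1 then 2:
  1 Syncope: [notusvuv] → [notsvv]
  2 Progressive Voicing Assimilation: [notsvv] → [notsff]
  result: [notsff]
Order 2 then 1:
  2 Progressive Voicing Assimilation: [notusvuv] → [notusfuv]
  1 Syncope: [notusfuv] → [notsfv]
  result: [notsfv]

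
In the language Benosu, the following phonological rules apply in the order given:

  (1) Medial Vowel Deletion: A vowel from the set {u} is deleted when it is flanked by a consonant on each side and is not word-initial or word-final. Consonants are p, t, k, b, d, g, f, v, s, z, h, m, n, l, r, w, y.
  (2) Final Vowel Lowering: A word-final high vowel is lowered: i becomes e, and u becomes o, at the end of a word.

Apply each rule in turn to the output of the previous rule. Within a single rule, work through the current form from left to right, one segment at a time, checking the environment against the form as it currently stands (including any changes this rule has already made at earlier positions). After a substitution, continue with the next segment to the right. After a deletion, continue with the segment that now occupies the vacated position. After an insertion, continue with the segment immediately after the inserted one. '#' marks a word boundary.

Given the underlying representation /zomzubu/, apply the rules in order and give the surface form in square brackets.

(1) Medial Vowel Deletion: [zomzubu] → [zomzbu]
(2) Final Vowel Lowering: [zomzbu] → [zomzbo]

[zomzbo]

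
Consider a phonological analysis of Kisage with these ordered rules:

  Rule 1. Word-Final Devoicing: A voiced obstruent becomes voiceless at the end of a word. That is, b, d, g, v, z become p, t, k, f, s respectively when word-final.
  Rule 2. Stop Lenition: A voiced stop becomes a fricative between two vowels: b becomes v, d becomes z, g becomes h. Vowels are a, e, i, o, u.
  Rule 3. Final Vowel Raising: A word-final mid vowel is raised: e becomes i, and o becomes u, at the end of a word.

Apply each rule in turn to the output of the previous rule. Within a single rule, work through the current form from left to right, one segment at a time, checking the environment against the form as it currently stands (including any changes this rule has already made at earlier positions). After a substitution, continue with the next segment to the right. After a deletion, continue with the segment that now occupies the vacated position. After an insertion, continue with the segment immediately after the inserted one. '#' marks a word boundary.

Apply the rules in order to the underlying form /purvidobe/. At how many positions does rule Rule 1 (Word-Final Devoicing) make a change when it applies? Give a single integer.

0

Rule 1 Word-Final Devoicing: no change — [purvidobe]
Rule 2 Stop Lenition: [purvidobe] → [purvizove]
Rule 3 Final Vowel Raising: [purvizove] → [purvizovi]
Rule Rule 1 changed 0 position(s).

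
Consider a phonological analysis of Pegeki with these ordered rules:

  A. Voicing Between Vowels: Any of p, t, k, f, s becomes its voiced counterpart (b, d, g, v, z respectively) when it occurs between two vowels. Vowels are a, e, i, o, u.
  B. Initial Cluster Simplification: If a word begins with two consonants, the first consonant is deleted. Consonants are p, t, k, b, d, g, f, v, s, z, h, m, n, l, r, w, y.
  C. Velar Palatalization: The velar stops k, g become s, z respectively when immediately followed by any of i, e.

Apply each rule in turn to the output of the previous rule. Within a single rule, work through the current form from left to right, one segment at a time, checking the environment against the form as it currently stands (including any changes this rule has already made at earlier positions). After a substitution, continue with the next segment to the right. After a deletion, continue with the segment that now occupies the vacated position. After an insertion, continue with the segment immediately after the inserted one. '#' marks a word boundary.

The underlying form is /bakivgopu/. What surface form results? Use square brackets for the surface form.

A Voicing Between Vowels: [bakivgopu] → [bagivgobu]
B Initial Cluster Simplification: no change — [bagivgobu]
C Velar Palatalization: [bagivgobu] → [bazivgobu]

[bazivgobu]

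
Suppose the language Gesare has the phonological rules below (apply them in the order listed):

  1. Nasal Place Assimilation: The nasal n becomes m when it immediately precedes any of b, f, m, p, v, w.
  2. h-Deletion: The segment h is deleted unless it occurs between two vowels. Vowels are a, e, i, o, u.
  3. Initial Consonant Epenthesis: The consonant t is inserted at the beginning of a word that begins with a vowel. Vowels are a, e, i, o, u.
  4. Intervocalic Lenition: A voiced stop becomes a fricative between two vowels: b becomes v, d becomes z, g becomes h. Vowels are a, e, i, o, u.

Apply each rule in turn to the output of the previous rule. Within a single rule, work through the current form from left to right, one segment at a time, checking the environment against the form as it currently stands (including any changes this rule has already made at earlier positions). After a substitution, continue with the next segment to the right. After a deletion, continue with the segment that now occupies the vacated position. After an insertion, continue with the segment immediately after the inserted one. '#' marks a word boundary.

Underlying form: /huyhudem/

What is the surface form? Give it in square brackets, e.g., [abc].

1 Nasal Place Assimilation: no change — [huyhudem]
2 h-Deletion: [huyhudem] → [uyudem]
3 Initial Consonant Epenthesis: [uyudem] → [tuyudem]
4 Intervocalic Lenition: [tuyudem] → [tuyuzem]

[tuyuzem]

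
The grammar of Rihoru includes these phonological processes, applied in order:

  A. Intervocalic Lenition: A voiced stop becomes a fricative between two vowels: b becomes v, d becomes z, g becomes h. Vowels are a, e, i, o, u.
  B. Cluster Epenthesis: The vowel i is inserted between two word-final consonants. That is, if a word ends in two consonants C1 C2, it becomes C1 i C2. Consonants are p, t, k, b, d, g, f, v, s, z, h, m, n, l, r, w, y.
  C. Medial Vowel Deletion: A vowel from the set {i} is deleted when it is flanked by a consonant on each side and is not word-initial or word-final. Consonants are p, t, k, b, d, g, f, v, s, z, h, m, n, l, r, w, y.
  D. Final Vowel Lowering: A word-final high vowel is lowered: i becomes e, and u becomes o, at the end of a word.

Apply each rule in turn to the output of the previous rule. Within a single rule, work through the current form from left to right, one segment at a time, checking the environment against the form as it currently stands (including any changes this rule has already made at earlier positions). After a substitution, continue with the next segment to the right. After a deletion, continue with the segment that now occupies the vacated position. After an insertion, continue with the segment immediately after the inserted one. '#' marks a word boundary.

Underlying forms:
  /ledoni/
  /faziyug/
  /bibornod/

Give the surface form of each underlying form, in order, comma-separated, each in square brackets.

/ledoni/:
  A Intervocalic Lenition: [ledoni] → [lezoni]
  B Cluster Epenthesis: no change — [lezoni]
  C Medial Vowel Deletion: no change — [lezoni]
  D Final Vowel Lowering: [lezoni] → [lezone]
/faziyug/:
  A Intervocalic Lenition: no change — [faziyug]
  B Cluster Epenthesis: no change — [faziyug]
  C Medial Vowel Deletion: [faziyug] → [fazyug]
  D Final Vowel Lowering: no change — [fazyug]
/bibornod/:
  A Intervocalic Lenition: [bibornod] → [bivornod]
  B Cluster Epenthesis: no change — [bivornod]
  C Medial Vowel Deletion: [bivornod] → [bvornod]
  D Final Vowel Lowering: no change — [bvornod]

[lezone], [fazyug], [bvornod]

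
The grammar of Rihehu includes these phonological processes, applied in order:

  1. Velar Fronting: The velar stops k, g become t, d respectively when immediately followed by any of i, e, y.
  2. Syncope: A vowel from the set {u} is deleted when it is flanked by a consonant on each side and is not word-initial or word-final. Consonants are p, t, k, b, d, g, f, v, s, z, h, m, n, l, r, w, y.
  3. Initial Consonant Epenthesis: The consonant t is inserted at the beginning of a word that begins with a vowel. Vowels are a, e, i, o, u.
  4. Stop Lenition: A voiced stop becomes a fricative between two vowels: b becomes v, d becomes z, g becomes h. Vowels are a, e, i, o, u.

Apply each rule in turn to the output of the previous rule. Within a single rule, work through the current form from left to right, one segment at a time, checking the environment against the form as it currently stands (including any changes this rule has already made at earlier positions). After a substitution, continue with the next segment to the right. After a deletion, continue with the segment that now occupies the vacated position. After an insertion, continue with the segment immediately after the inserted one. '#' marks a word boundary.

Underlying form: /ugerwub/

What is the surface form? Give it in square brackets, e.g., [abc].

[tuzerwb]

1 Velar Fronting: [ugerwub] → [uderwub]
2 Syncope: [uderwub] → [uderwb]
3 Initial Consonant Epenthesis: [uderwb] → [tuderwb]
4 Stop Lenition: [tuderwb] → [tuzerwb]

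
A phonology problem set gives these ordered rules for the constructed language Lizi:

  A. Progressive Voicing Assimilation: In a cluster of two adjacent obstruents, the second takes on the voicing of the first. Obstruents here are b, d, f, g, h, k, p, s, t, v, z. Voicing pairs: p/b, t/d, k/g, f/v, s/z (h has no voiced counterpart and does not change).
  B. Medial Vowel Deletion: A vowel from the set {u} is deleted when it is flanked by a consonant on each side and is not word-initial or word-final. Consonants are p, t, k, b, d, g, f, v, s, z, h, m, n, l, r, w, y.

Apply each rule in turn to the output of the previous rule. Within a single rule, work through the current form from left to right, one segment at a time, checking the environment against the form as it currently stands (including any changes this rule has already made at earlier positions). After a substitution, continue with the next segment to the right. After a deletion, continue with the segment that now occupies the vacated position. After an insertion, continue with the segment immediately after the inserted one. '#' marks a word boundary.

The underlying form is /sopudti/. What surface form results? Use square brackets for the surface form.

[sopddi]

A Progressive Voicing Assimilation: [sopudti] → [sopuddi]
B Medial Vowel Deletion: [sopuddi] → [sopddi]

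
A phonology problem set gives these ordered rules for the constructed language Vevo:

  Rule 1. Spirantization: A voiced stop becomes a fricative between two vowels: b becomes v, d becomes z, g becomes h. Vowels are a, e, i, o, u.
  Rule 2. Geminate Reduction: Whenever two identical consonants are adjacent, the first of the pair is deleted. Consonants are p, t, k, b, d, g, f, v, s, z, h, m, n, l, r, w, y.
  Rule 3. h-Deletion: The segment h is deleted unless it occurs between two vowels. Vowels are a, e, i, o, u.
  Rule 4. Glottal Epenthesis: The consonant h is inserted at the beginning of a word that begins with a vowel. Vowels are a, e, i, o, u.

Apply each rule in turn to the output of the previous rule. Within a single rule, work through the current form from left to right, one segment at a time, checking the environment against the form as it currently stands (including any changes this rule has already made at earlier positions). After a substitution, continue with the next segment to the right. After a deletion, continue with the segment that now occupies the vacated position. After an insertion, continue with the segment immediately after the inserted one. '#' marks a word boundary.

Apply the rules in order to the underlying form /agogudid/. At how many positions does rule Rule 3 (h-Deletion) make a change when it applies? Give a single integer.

0

Rule 1 Spirantization: [agogudid] → [ahohuzid]
Rule 2 Geminate Reduction: no change — [ahohuzid]
Rule 3 h-Deletion: no change — [ahohuzid]
Rule 4 Glottal Epenthesis: [ahohuzid] → [hahohuzid]
Rule Rule 3 changed 0 position(s).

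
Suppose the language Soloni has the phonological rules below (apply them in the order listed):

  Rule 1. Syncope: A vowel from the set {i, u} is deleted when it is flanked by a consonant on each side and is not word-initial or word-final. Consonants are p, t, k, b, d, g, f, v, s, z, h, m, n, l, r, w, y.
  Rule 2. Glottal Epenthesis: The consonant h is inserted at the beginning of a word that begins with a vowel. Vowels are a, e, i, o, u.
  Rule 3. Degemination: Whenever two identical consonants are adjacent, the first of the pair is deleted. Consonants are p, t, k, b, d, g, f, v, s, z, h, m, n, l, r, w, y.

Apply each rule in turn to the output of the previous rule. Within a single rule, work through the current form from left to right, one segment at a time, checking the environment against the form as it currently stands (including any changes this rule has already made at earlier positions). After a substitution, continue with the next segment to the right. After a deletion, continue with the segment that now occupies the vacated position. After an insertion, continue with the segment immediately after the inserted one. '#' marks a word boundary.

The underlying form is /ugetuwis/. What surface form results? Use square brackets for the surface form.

Rule 1 Syncope: [ugetuwis] → [ugetws]
Rule 2 Glottal Epenthesis: [ugetws] → [hugetws]
Rule 3 Degemination: no change — [hugetws]

[hugetws]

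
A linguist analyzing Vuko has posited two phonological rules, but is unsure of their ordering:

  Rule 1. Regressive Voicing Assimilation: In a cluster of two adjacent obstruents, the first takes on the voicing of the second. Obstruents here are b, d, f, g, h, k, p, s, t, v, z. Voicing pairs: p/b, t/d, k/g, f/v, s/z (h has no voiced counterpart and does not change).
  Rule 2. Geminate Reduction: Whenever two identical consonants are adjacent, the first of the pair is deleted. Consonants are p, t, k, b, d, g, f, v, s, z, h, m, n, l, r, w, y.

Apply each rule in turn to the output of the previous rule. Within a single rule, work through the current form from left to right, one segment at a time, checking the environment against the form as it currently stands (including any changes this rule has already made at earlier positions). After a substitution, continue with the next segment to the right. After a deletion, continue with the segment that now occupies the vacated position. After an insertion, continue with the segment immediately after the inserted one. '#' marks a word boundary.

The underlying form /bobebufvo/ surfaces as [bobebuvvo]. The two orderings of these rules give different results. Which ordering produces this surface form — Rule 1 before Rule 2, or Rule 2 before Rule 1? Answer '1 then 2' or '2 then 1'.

Order 1 then 2:
  1 Regressive Voicing Assimilation: [bobebufvo] → [bobebuvvo]
  2 Geminate Reduction: [bobebuvvo] → [bobebuvo]
  result: [bobebuvo]
Order 2 then 1:
  2 Geminate Reduction: no change — [bobebufvo]
  1 Regressive Voicing Assimilation: [bobebufvo] → [bobebuvvo]
  result: [bobebuvvo]

2 then 1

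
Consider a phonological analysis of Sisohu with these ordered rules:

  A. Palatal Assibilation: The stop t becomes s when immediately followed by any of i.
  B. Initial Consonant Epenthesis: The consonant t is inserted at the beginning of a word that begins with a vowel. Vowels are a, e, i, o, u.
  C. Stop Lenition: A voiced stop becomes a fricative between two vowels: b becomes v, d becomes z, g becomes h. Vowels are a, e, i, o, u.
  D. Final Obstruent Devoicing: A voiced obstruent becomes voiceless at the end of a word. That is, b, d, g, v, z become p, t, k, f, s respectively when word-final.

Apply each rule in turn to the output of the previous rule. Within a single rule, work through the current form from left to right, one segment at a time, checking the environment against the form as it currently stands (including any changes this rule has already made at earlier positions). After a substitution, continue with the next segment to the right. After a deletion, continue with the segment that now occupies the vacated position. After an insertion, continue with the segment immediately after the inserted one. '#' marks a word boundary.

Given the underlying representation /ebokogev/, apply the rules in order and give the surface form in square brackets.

[tevokohef]

A Palatal Assibilation: no change — [ebokogev]
B Initial Consonant Epenthesis: [ebokogev] → [tebokogev]
C Stop Lenition: [tebokogev] → [tevokohev]
D Final Obstruent Devoicing: [tevokohev] → [tevokohef]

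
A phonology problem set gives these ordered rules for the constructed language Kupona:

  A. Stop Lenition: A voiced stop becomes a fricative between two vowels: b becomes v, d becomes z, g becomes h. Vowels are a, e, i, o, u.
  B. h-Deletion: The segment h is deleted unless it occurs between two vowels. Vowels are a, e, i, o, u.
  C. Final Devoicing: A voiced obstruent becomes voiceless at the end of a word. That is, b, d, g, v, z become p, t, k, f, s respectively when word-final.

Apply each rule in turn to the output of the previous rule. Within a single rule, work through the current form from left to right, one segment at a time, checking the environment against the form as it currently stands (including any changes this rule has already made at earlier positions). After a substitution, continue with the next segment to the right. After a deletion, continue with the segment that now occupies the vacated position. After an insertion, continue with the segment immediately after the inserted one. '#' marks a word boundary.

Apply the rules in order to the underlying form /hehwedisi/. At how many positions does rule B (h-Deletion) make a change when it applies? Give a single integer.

A Stop Lenition: [hehwedisi] → [hehwezisi]
B h-Deletion: [hehwezisi] → [ewezisi]
C Final Devoicing: no change — [ewezisi]
Rule B changed 2 position(s).

2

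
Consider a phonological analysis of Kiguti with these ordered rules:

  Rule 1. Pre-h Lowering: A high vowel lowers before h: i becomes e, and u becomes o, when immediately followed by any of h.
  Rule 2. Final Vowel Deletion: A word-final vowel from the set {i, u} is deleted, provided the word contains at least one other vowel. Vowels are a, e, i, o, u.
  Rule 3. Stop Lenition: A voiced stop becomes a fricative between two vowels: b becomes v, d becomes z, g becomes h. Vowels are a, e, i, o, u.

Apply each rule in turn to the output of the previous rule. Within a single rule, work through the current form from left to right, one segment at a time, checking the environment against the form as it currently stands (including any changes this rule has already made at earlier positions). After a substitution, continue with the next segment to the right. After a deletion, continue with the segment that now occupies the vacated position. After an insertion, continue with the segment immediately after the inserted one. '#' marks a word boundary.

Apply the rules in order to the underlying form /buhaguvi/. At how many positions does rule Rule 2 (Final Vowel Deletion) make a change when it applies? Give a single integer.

Rule 1 Pre-h Lowering: [buhaguvi] → [bohaguvi]
Rule 2 Final Vowel Deletion: [bohaguvi] → [bohaguv]
Rule 3 Stop Lenition: [bohaguv] → [bohahuv]
Rule Rule 2 changed 1 position(s).

1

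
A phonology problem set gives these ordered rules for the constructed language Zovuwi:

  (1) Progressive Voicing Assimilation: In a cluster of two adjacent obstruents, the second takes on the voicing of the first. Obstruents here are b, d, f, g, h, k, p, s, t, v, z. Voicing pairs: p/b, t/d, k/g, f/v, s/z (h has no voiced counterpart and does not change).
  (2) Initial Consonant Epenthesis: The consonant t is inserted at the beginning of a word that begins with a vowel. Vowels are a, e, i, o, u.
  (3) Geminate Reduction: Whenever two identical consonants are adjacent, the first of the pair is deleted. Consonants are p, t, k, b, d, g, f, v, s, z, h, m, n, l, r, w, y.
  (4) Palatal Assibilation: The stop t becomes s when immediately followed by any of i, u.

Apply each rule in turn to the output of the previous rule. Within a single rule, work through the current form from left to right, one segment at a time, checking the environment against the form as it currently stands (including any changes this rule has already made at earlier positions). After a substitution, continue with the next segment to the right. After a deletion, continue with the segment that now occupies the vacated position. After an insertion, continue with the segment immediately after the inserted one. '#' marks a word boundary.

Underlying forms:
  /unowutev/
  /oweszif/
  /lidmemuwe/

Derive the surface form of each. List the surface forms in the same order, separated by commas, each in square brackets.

/unowutev/:
  (1) Progressive Voicing Assimilation: no change — [unowutev]
  (2) Initial Consonant Epenthesis: [unowutev] → [tunowutev]
  (3) Geminate Reduction: no change — [tunowutev]
  (4) Palatal Assibilation: [tunowutev] → [sunowutev]
/oweszif/:
  (1) Progressive Voicing Assimilation: [oweszif] → [owessif]
  (2) Initial Consonant Epenthesis: [owessif] → [towessif]
  (3) Geminate Reduction: [towessif] → [towesif]
  (4) Palatal Assibilation: no change — [towesif]
/lidmemuwe/:
  (1) Progressive Voicing Assimilation: no change — [lidmemuwe]
  (2) Initial Consonant Epenthesis: no change — [lidmemuwe]
  (3) Geminate Reduction: no change — [lidmemuwe]
  (4) Palatal Assibilation: no change — [lidmemuwe]

[sunowutev], [towesif], [lidmemuwe]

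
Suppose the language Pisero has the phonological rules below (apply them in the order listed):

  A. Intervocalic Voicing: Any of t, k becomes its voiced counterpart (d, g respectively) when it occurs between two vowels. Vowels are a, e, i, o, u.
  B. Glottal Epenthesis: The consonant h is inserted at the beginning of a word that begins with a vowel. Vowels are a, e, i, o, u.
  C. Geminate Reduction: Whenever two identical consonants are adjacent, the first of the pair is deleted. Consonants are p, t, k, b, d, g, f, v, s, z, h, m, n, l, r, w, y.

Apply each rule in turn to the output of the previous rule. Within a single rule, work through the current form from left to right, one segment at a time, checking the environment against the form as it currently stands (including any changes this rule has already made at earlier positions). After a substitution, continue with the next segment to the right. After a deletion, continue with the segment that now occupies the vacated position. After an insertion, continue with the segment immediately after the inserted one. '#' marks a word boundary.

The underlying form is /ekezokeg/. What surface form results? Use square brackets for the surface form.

A Intervocalic Voicing: [ekezokeg] → [egezogeg]
B Glottal Epenthesis: [egezogeg] → [hegezogeg]
C Geminate Reduction: no change — [hegezogeg]

[hegezogeg]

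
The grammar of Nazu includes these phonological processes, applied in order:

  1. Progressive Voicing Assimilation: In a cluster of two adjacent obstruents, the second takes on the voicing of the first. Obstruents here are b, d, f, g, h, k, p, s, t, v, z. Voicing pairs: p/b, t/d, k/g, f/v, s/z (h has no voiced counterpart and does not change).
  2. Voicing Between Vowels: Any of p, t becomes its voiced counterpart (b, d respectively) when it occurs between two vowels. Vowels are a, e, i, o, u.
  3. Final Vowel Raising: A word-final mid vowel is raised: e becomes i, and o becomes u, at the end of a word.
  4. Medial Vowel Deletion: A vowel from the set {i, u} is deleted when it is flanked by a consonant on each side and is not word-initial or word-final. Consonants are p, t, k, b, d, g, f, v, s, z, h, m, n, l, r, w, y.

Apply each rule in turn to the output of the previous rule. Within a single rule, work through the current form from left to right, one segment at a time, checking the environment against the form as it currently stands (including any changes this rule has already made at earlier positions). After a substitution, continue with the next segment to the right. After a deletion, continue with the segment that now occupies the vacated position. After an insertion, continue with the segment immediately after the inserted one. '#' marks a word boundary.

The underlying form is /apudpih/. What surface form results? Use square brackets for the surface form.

[abdbh]

1 Progressive Voicing Assimilation: [apudpih] → [apudbih]
2 Voicing Between Vowels: [apudbih] → [abudbih]
3 Final Vowel Raising: no change — [abudbih]
4 Medial Vowel Deletion: [abudbih] → [abdbh]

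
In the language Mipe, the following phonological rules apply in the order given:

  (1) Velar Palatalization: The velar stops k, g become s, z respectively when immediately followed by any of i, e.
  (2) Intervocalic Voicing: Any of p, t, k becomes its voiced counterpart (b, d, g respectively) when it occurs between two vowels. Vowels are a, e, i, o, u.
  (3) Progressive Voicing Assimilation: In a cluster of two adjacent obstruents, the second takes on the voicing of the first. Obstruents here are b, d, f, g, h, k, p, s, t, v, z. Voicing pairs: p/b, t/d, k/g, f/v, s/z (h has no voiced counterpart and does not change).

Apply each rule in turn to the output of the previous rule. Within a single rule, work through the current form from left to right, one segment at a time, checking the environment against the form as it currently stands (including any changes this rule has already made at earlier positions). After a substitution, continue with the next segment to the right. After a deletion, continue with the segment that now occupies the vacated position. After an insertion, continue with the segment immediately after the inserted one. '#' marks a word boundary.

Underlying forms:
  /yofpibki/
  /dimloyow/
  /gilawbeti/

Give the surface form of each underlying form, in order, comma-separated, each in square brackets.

[yofpibzi], [dimloyow], [zilawbedi]

/yofpibki/:
  (1) Velar Palatalization: [yofpibki] → [yofpibsi]
  (2) Intervocalic Voicing: no change — [yofpibsi]
  (3) Progressive Voicing Assimilation: [yofpibsi] → [yofpibzi]
/dimloyow/:
  (1) Velar Palatalization: no change — [dimloyow]
  (2) Intervocalic Voicing: no change — [dimloyow]
  (3) Progressive Voicing Assimilation: no change — [dimloyow]
/gilawbeti/:
  (1) Velar Palatalization: [gilawbeti] → [zilawbeti]
  (2) Intervocalic Voicing: [zilawbeti] → [zilawbedi]
  (3) Progressive Voicing Assimilation: no change — [zilawbedi]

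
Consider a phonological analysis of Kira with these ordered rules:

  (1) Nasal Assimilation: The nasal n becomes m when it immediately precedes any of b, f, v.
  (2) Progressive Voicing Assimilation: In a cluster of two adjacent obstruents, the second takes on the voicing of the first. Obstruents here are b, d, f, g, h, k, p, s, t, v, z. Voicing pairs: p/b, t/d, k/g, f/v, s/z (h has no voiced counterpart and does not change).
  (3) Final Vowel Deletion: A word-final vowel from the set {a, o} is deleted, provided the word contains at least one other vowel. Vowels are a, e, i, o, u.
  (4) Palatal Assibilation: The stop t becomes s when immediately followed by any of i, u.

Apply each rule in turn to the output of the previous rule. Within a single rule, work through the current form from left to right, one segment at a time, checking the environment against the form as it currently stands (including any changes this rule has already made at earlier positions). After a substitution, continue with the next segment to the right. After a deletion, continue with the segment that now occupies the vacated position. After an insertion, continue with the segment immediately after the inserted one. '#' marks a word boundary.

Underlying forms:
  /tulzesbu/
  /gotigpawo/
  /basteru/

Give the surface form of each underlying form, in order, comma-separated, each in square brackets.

[sulzespu], [gosigbaw], [basteru]

/tulzesbu/:
  (1) Nasal Assimilation: no change — [tulzesbu]
  (2) Progressive Voicing Assimilation: [tulzesbu] → [tulzespu]
  (3) Final Vowel Deletion: no change — [tulzespu]
  (4) Palatal Assibilation: [tulzespu] → [sulzespu]
/gotigpawo/:
  (1) Nasal Assimilation: no change — [gotigpawo]
  (2) Progressive Voicing Assimilation: [gotigpawo] → [gotigbawo]
  (3) Final Vowel Deletion: [gotigbawo] → [gotigbaw]
  (4) Palatal Assibilation: [gotigbaw] → [gosigbaw]
/basteru/:
  (1) Nasal Assimilation: no change — [basteru]
  (2) Progressive Voicing Assimilation: no change — [basteru]
  (3) Final Vowel Deletion: no change — [basteru]
  (4) Palatal Assibilation: no change — [basteru]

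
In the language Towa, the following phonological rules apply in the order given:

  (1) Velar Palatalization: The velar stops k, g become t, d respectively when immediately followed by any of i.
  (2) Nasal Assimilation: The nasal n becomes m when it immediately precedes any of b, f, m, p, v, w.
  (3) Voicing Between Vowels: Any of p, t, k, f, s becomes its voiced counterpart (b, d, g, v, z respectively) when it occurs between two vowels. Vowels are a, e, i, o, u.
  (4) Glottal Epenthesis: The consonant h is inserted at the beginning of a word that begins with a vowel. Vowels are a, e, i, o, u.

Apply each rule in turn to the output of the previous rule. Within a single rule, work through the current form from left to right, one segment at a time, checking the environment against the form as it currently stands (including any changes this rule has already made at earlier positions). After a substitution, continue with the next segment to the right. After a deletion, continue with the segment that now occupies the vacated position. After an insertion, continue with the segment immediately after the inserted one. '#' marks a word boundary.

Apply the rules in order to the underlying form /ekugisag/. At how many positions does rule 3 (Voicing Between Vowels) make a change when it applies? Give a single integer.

(1) Velar Palatalization: [ekugisag] → [ekudisag]
(2) Nasal Assimilation: no change — [ekudisag]
(3) Voicing Between Vowels: [ekudisag] → [egudizag]
(4) Glottal Epenthesis: [egudizag] → [hegudizag]
Rule 3 changed 2 position(s).

2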